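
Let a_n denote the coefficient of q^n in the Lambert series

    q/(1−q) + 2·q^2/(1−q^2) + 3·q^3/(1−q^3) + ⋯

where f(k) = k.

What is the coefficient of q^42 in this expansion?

q^42  k|42↦f(k): 1:1 2:2 3:3 6:6 7:7 14:14 21:21 42:42  a_42=96

a_42 = 96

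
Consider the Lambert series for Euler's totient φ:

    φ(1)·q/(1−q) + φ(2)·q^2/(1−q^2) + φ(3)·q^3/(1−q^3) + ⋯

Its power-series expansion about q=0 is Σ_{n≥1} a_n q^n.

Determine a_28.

n=28: 1·28 2·14 4·7 7·4 14·2 28·1  φ→[1+1+2+6+6+12]=28

a_28 = 28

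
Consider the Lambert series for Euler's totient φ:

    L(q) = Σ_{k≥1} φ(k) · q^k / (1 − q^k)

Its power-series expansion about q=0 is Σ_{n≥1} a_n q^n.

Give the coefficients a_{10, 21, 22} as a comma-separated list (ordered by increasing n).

n=10: 1·10 2·5 5·2 10·1  φ→[1+1+4+4]=10
n=21: 21·1 7·3 3·7 1·21  φ→[12+6+2+1]=21
[q^22] φ(22)=10,φ(11)=10,φ(2)=1,φ(1)=1 ⇒ 22

10, 21, 22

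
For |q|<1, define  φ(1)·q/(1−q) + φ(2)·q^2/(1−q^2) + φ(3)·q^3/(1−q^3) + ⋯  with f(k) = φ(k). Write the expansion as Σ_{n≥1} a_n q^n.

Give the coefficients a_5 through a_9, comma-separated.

q^5  k|5↦φ(k): 1:1 5:4  a_5=5
q^6  k|6↦φ(k): 6:2 3:2 2:1 1:1  a_6=6
n=7: 7·1 1·7  φ→[6+1]=7
n=8: 8·1 4·2 2·4 1·8  φ→[4+2+1+1]=8
d|9:{1,3,9}  Σφ=1+2+6=9

5, 6, 7, 8, 9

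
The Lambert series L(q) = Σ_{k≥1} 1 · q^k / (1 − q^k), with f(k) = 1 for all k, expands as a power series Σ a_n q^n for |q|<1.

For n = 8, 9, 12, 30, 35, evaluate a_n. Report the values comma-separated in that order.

n=8: 8·1 4·2 2·4 1·8  f→[1+1+1+1]=4
d|9:{1,3,9}  Σf=1+1+1=3
d|12:{1,2,3,4,6,12}  Σf=1+1+1+1+1+1=6
q^30  k|30↦f(k): 30:1 15:1 10:1 6:1 5:1 3:1 2:1 1:1  a_30=8
n=35: 1·35 5·7 7·5 35·1  f→[1+1+1+1]=4

4, 3, 6, 8, 4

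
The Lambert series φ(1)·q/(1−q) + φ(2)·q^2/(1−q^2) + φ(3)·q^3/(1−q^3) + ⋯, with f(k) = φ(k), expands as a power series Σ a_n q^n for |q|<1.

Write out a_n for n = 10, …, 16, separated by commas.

q^10  k|10↦φ(k): 1:1 2:1 5:4 10:4  a_10=10
n=11: 11·1 1·11  φ→[10+1]=11
q^12  k|12↦φ(k): 12:4 6:2 4:2 3:2 2:1 1:1  a_12=12
q^13  k|13↦φ(k): 13:12 1:1  a_13=13
n=14: 1·14 2·7 7·2 14·1  φ→[1+1+6+6]=14
d|15:{1,3,5,15}  Σφ=1+2+4+8=15
[q^16] φ(1)=1,φ(2)=1,φ(4)=2,φ(8)=4,φ(16)=8 ⇒ 16

10, 11, 12, 13, 14, 15, 16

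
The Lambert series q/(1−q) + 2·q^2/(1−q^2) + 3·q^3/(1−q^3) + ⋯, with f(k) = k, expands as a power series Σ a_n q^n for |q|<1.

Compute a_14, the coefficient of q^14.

a_14 = 24

n=14: 14·1 7·2 2·7 1·14  f→[14+7+2+1]=24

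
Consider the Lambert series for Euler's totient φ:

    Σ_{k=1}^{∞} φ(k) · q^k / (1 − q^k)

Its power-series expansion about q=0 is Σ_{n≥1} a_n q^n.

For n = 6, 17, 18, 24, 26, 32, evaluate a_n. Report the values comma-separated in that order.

n=6: 1·6 2·3 3·2 6·1  φ→[1+1+2+2]=6
[q^17] φ(1)=1,φ(17)=16 ⇒ 17
n=18: 18·1 9·2 6·3 3·6 2·9 1·18  φ→[6+6+2+2+1+1]=18
n=24: 24·1 12·2 8·3 6·4 4·6 3·8 2·12 1·24  φ→[8+4+4+2+2+2+1+1]=24
n=26: 26·1 13·2 2·13 1·26  φ→[12+12+1+1]=26
[q^32] φ(32)=16,φ(16)=8,φ(8)=4,φ(4)=2,φ(2)=1,φ(1)=1 ⇒ 32

6, 17, 18, 24, 26, 32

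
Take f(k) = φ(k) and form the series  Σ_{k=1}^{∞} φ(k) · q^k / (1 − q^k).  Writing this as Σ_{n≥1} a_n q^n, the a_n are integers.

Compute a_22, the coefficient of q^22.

d|22:{22,11,2,1}  Σφ=10+10+1+1=22

a_22 = 22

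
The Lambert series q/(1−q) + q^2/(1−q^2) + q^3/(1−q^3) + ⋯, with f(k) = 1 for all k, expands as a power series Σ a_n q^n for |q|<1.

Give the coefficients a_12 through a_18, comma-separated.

n=12: 1·12 2·6 3·4 4·3 6·2 12·1  f→[1+1+1+1+1+1]=6
q^13  k|13↦f(k): 13:1 1:1  a_13=2
[q^14] f(1)=1,f(2)=1,f(7)=1,f(14)=1 ⇒ 4
[q^15] f(1)=1,f(3)=1,f(5)=1,f(15)=1 ⇒ 4
d|16:{1,2,4,8,16}  Σf=1+1+1+1+1=5
d|17:{17,1}  Σf=1+1=2
[q^18] f(1)=1,f(2)=1,f(3)=1,f(6)=1,f(9)=1,f(18)=1 ⇒ 6

6, 2, 4, 4, 5, 2, 6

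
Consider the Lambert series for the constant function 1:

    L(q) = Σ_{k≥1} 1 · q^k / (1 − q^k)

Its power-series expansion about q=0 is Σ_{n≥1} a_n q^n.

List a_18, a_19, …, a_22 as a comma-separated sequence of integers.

q^18  k|18↦f(k): 18:1 9:1 6:1 3:1 2:1 1:1  a_18=6
d|19:{19,1}  Σf=1+1=2
[q^20] f(20)=1,f(10)=1,f(5)=1,f(4)=1,f(2)=1,f(1)=1 ⇒ 6
q^21  k|21↦f(k): 21:1 7:1 3:1 1:1  a_21=4
[q^22] f(22)=1,f(11)=1,f(2)=1,f(1)=1 ⇒ 4

6, 2, 6, 4, 4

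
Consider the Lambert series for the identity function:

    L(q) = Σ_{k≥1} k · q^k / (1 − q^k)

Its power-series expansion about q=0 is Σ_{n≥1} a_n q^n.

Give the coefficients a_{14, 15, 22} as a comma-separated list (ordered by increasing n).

24, 24, 36

[q^14] f(1)=1,f(2)=2,f(7)=7,f(14)=14 ⇒ 24
d|15:{15,5,3,1}  Σf=15+5+3+1=24
q^22  k|22↦f(k): 22:22 11:11 2:2 1:1  a_22=36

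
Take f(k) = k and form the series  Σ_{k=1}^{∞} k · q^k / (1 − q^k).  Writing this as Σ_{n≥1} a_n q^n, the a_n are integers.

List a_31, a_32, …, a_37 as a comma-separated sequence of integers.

[q^31] f(31)=31,f(1)=1 ⇒ 32
n=32: 1·32 2·16 4·8 8·4 16·2 32·1  f→[1+2+4+8+16+32]=63
d|33:{33,11,3,1}  Σf=33+11+3+1=48
q^34  k|34↦f(k): 34:34 17:17 2:2 1:1  a_34=54
[q^35] f(1)=1,f(5)=5,f(7)=7,f(35)=35 ⇒ 48
n=36: 36·1 18·2 12·3 9·4 6·6 4·9 3·12 2·18 1·36  f→[36+18+12+9+6+4+3+2+1]=91
n=37: 1·37 37·1  f→[1+37]=38

32, 63, 48, 54, 48, 91, 38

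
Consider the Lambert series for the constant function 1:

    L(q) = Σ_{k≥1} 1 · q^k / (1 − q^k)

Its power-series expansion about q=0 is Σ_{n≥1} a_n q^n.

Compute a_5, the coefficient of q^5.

d|5:{5,1}  Σf=1+1=2

a_5 = 2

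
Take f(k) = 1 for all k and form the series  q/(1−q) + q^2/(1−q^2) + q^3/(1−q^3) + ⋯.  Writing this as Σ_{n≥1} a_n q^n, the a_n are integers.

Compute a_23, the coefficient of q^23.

a_23 = 2

n=23: 1·23 23·1  f→[1+1]=2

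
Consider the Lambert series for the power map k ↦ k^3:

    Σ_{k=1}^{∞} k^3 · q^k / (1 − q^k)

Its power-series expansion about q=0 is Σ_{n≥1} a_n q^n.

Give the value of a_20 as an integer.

a_20 = 9198

d|20:{1,2,4,5,10,20}  Σf=1+8+64+125+1000+8000=9198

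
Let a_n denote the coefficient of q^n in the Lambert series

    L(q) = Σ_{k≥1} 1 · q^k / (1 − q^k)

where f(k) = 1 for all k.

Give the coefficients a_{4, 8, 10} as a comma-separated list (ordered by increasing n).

d|4:{1,2,4}  Σf=1+1+1=3
q^8  k|8↦f(k): 8:1 4:1 2:1 1:1  a_8=4
d|10:{1,2,5,10}  Σf=1+1+1+1=4

3, 4, 4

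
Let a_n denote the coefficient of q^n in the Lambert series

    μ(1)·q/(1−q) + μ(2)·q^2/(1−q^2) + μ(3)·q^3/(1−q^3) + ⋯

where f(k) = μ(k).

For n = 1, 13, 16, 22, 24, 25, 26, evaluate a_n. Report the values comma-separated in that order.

1, 0, 0, 0, 0, 0, 0

n=1: 1·1  μ→[1]=1
[q^13] μ(1)=1,μ(13)=-1 ⇒ 0
q^16  k|16↦μ(k): 16:0 8:0 4:0 2:-1 1:1  a_16=0
[q^22] μ(1)=1,μ(2)=-1,μ(11)=-1,μ(22)=1 ⇒ 0
d|24:{24,12,8,6,4,3,2,1}  Σμ=0+0+0+1+0+(-1)+(-1)+1=0
q^25  k|25↦μ(k): 1:1 5:-1 25:0  a_25=0
n=26: 26·1 13·2 2·13 1·26  μ→[1+(-1)+(-1)+1]=0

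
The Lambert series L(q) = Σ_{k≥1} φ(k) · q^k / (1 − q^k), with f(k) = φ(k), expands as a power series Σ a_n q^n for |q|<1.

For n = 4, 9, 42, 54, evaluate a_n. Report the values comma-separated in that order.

n=4: 4·1 2·2 1·4  φ→[2+1+1]=4
[q^9] φ(9)=6,φ(3)=2,φ(1)=1 ⇒ 9
n=42: 42·1 21·2 14·3 7·6 6·7 3·14 2·21 1·42  φ→[12+12+6+6+2+2+1+1]=42
[q^54] φ(1)=1,φ(2)=1,φ(3)=2,φ(6)=2,φ(9)=6,φ(18)=6,φ(27)=18,φ(54)=18 ⇒ 54

4, 9, 42, 54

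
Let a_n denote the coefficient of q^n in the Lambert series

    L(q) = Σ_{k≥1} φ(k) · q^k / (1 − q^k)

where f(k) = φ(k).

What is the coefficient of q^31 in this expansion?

q^31  k|31↦φ(k): 1:1 31:30  a_31=31

a_31 = 31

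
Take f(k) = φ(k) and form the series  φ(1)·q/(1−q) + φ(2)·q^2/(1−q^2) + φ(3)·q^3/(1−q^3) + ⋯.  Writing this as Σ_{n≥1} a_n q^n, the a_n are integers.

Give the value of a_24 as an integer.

d|24:{1,2,3,4,6,8,12,24}  Σφ=1+1+2+2+2+4+4+8=24

a_24 = 24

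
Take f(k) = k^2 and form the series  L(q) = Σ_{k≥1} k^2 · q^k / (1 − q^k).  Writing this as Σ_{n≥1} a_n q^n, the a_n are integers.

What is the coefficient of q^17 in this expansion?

n=17: 1·17 17·1  f→[1+289]=290

a_17 = 290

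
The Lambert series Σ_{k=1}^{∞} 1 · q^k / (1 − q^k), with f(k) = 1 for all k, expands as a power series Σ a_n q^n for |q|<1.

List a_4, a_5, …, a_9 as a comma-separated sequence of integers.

[q^4] f(1)=1,f(2)=1,f(4)=1 ⇒ 3
n=5: 1·5 5·1  f→[1+1]=2
q^6  k|6↦f(k): 6:1 3:1 2:1 1:1  a_6=4
q^7  k|7↦f(k): 1:1 7:1  a_7=2
[q^8] f(8)=1,f(4)=1,f(2)=1,f(1)=1 ⇒ 4
q^9  k|9↦f(k): 1:1 3:1 9:1  a_9=3

3, 2, 4, 2, 4, 3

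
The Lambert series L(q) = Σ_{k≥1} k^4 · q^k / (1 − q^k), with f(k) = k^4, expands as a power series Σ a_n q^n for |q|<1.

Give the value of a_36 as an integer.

d|36:{1,2,3,4,6,9,12,18,36}  Σf=1+16+81+256+1296+6561+20736+104976+1679616=1813539

a_36 = 1813539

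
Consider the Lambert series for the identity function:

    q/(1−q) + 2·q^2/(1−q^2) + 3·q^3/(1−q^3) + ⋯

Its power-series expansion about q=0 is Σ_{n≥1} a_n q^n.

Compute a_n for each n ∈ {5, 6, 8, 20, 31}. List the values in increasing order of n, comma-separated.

6, 12, 15, 42, 32

q^5  k|5↦f(k): 1:1 5:5  a_5=6
n=6: 1·6 2·3 3·2 6·1  f→[1+2+3+6]=12
d|8:{8,4,2,1}  Σf=8+4+2+1=15
d|20:{1,2,4,5,10,20}  Σf=1+2+4+5+10+20=42
d|31:{1,31}  Σf=1+31=32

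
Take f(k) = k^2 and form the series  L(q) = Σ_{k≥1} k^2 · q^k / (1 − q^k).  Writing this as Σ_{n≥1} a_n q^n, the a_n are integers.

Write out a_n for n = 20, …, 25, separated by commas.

546, 500, 610, 530, 850, 651

n=20: 1·20 2·10 4·5 5·4 10·2 20·1  f→[1+4+16+25+100+400]=546
[q^21] f(21)=441,f(7)=49,f(3)=9,f(1)=1 ⇒ 500
q^22  k|22↦f(k): 22:484 11:121 2:4 1:1  a_22=610
d|23:{1,23}  Σf=1+529=530
n=24: 24·1 12·2 8·3 6·4 4·6 3·8 2·12 1·24  f→[576+144+64+36+16+9+4+1]=850
d|25:{25,5,1}  Σf=625+25+1=651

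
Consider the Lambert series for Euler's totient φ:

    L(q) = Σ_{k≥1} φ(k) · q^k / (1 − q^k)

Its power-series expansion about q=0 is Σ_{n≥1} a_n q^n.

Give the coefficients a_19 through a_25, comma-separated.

[q^19] φ(19)=18,φ(1)=1 ⇒ 19
n=20: 1·20 2·10 4·5 5·4 10·2 20·1  φ→[1+1+2+4+4+8]=20
q^21  k|21↦φ(k): 1:1 3:2 7:6 21:12  a_21=21
d|22:{1,2,11,22}  Σφ=1+1+10+10=22
[q^23] φ(23)=22,φ(1)=1 ⇒ 23
q^24  k|24↦φ(k): 24:8 12:4 8:4 6:2 4:2 3:2 2:1 1:1  a_24=24
q^25  k|25↦φ(k): 25:20 5:4 1:1  a_25=25

19, 20, 21, 22, 23, 24, 25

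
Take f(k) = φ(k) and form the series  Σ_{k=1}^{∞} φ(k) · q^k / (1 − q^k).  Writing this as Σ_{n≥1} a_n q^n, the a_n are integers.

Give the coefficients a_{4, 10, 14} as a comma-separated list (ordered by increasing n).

q^4  k|4↦φ(k): 4:2 2:1 1:1  a_4=4
d|10:{10,5,2,1}  Σφ=4+4+1+1=10
[q^14] φ(14)=6,φ(7)=6,φ(2)=1,φ(1)=1 ⇒ 14

4, 10, 14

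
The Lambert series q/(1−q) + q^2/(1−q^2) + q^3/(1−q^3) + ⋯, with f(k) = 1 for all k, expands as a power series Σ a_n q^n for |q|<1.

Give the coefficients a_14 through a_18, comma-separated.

[q^14] f(14)=1,f(7)=1,f(2)=1,f(1)=1 ⇒ 4
n=15: 1·15 3·5 5·3 15·1  f→[1+1+1+1]=4
q^16  k|16↦f(k): 16:1 8:1 4:1 2:1 1:1  a_16=5
n=17: 1·17 17·1  f→[1+1]=2
[q^18] f(1)=1,f(2)=1,f(3)=1,f(6)=1,f(9)=1,f(18)=1 ⇒ 6

4, 4, 5, 2, 6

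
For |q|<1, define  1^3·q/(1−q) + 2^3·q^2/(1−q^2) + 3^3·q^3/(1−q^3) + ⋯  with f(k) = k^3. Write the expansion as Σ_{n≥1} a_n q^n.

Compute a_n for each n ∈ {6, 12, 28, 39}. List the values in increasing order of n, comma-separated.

252, 2044, 25112, 61544

d|6:{6,3,2,1}  Σf=216+27+8+1=252
q^12  k|12↦f(k): 1:1 2:8 3:27 4:64 6:216 12:1728  a_12=2044
d|28:{28,14,7,4,2,1}  Σf=21952+2744+343+64+8+1=25112
[q^39] f(1)=1,f(3)=27,f(13)=2197,f(39)=59319 ⇒ 61544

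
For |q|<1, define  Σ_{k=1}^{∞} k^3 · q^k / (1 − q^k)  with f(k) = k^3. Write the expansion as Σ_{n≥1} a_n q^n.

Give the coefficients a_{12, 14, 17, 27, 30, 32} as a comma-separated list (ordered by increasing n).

2044, 3096, 4914, 20440, 31752, 37449

n=12: 1·12 2·6 3·4 4·3 6·2 12·1  f→[1+8+27+64+216+1728]=2044
[q^14] f(1)=1,f(2)=8,f(7)=343,f(14)=2744 ⇒ 3096
n=17: 1·17 17·1  f→[1+4913]=4914
d|27:{1,3,9,27}  Σf=1+27+729+19683=20440
n=30: 30·1 15·2 10·3 6·5 5·6 3·10 2·15 1·30  f→[27000+3375+1000+216+125+27+8+1]=31752
[q^32] f(32)=32768,f(16)=4096,f(8)=512,f(4)=64,f(2)=8,f(1)=1 ⇒ 37449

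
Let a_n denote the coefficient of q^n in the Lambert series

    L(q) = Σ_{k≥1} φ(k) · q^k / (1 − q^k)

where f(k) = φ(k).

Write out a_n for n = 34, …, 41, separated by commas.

[q^34] φ(34)=16,φ(17)=16,φ(2)=1,φ(1)=1 ⇒ 34
[q^35] φ(35)=24,φ(7)=6,φ(5)=4,φ(1)=1 ⇒ 35
d|36:{1,2,3,4,6,9,12,18,36}  Σφ=1+1+2+2+2+6+4+6+12=36
n=37: 37·1 1·37  φ→[36+1]=37
n=38: 1·38 2·19 19·2 38·1  φ→[1+1+18+18]=38
n=39: 1·39 3·13 13·3 39·1  φ→[1+2+12+24]=39
n=40: 40·1 20·2 10·4 8·5 5·8 4·10 2·20 1·40  φ→[16+8+4+4+4+2+1+1]=40
[q^41] φ(41)=40,φ(1)=1 ⇒ 41

34, 35, 36, 37, 38, 39, 40, 41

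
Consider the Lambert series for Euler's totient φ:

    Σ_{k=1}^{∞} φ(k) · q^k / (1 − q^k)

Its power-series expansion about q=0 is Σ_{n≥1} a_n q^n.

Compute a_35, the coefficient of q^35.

n=35: 35·1 7·5 5·7 1·35  φ→[24+6+4+1]=35

a_35 = 35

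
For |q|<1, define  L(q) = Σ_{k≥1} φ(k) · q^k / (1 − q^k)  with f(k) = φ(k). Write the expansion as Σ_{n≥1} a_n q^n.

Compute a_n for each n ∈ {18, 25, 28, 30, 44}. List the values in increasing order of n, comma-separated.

[q^18] φ(18)=6,φ(9)=6,φ(6)=2,φ(3)=2,φ(2)=1,φ(1)=1 ⇒ 18
[q^25] φ(1)=1,φ(5)=4,φ(25)=20 ⇒ 25
d|28:{1,2,4,7,14,28}  Σφ=1+1+2+6+6+12=28
d|30:{1,2,3,5,6,10,15,30}  Σφ=1+1+2+4+2+4+8+8=30
q^44  k|44↦φ(k): 44:20 22:10 11:10 4:2 2:1 1:1  a_44=44

18, 25, 28, 30, 44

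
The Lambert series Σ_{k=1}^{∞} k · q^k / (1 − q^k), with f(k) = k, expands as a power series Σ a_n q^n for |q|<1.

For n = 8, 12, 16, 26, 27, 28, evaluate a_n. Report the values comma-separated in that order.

15, 28, 31, 42, 40, 56

d|8:{8,4,2,1}  Σf=8+4+2+1=15
q^12  k|12↦f(k): 1:1 2:2 3:3 4:4 6:6 12:12  a_12=28
n=16: 1·16 2·8 4·4 8·2 16·1  f→[1+2+4+8+16]=31
n=26: 26·1 13·2 2·13 1·26  f→[26+13+2+1]=42
[q^27] f(1)=1,f(3)=3,f(9)=9,f(27)=27 ⇒ 40
d|28:{28,14,7,4,2,1}  Σf=28+14+7+4+2+1=56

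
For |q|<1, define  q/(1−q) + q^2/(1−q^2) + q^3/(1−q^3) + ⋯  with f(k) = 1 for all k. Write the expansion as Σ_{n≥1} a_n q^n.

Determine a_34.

a_34 = 4

n=34: 34·1 17·2 2·17 1·34  f→[1+1+1+1]=4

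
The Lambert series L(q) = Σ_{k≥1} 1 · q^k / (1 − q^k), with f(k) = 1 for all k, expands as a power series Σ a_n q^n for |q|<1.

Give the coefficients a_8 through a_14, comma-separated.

d|8:{8,4,2,1}  Σf=1+1+1+1=4
[q^9] f(9)=1,f(3)=1,f(1)=1 ⇒ 3
d|10:{1,2,5,10}  Σf=1+1+1+1=4
n=11: 11·1 1·11  f→[1+1]=2
q^12  k|12↦f(k): 12:1 6:1 4:1 3:1 2:1 1:1  a_12=6
d|13:{1,13}  Σf=1+1=2
d|14:{14,7,2,1}  Σf=1+1+1+1=4

4, 3, 4, 2, 6, 2, 4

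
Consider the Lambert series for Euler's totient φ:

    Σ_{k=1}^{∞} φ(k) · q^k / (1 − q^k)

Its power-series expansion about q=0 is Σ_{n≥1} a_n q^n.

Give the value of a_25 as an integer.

[q^25] φ(1)=1,φ(5)=4,φ(25)=20 ⇒ 25

a_25 = 25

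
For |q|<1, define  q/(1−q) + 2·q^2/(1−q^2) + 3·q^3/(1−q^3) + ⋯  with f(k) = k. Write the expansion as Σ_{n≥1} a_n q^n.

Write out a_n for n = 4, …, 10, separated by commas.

7, 6, 12, 8, 15, 13, 18

d|4:{4,2,1}  Σf=4+2+1=7
q^5  k|5↦f(k): 5:5 1:1  a_5=6
q^6  k|6↦f(k): 6:6 3:3 2:2 1:1  a_6=12
d|7:{7,1}  Σf=7+1=8
q^8  k|8↦f(k): 1:1 2:2 4:4 8:8  a_8=15
n=9: 1·9 3·3 9·1  f→[1+3+9]=13
[q^10] f(10)=10,f(5)=5,f(2)=2,f(1)=1 ⇒ 18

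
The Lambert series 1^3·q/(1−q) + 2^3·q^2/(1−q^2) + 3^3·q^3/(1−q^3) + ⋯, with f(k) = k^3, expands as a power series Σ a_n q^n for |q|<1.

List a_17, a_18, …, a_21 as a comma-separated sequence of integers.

4914, 6813, 6860, 9198, 9632

d|17:{17,1}  Σf=4913+1=4914
d|18:{18,9,6,3,2,1}  Σf=5832+729+216+27+8+1=6813
d|19:{1,19}  Σf=1+6859=6860
q^20  k|20↦f(k): 20:8000 10:1000 5:125 4:64 2:8 1:1  a_20=9198
d|21:{1,3,7,21}  Σf=1+27+343+9261=9632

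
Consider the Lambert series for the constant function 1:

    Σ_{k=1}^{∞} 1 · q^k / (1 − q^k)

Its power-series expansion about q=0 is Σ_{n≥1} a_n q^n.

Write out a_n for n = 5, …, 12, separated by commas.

2, 4, 2, 4, 3, 4, 2, 6

[q^5] f(5)=1,f(1)=1 ⇒ 2
[q^6] f(6)=1,f(3)=1,f(2)=1,f(1)=1 ⇒ 4
[q^7] f(1)=1,f(7)=1 ⇒ 2
n=8: 1·8 2·4 4·2 8·1  f→[1+1+1+1]=4
n=9: 9·1 3·3 1·9  f→[1+1+1]=3
d|10:{10,5,2,1}  Σf=1+1+1+1=4
d|11:{11,1}  Σf=1+1=2
q^12  k|12↦f(k): 1:1 2:1 3:1 4:1 6:1 12:1  a_12=6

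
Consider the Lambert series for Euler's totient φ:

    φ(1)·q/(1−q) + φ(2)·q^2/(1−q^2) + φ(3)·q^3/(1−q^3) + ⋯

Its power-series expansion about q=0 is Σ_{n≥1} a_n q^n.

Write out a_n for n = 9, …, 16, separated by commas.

[q^9] φ(1)=1,φ(3)=2,φ(9)=6 ⇒ 9
q^10  k|10↦φ(k): 1:1 2:1 5:4 10:4  a_10=10
d|11:{1,11}  Σφ=1+10=11
[q^12] φ(12)=4,φ(6)=2,φ(4)=2,φ(3)=2,φ(2)=1,φ(1)=1 ⇒ 12
n=13: 13·1 1·13  φ→[12+1]=13
d|14:{1,2,7,14}  Σφ=1+1+6+6=14
n=15: 1·15 3·5 5·3 15·1  φ→[1+2+4+8]=15
[q^16] φ(16)=8,φ(8)=4,φ(4)=2,φ(2)=1,φ(1)=1 ⇒ 16

9, 10, 11, 12, 13, 14, 15, 16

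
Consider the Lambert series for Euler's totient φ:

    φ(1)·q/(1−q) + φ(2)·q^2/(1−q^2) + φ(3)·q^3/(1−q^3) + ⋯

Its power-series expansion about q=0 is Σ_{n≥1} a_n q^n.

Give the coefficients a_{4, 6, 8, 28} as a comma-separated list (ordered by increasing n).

n=4: 1·4 2·2 4·1  φ→[1+1+2]=4
q^6  k|6↦φ(k): 1:1 2:1 3:2 6:2  a_6=6
d|8:{1,2,4,8}  Σφ=1+1+2+4=8
q^28  k|28↦φ(k): 28:12 14:6 7:6 4:2 2:1 1:1  a_28=28

4, 6, 8, 28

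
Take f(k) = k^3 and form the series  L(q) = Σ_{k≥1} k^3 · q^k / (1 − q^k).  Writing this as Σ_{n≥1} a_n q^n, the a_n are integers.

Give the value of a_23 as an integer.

a_23 = 12168

n=23: 23·1 1·23  f→[12167+1]=12168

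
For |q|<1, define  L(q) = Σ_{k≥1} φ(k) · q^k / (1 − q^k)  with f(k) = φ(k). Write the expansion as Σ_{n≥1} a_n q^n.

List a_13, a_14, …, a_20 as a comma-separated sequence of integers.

q^13  k|13↦φ(k): 1:1 13:12  a_13=13
d|14:{14,7,2,1}  Σφ=6+6+1+1=14
q^15  k|15↦φ(k): 1:1 3:2 5:4 15:8  a_15=15
d|16:{16,8,4,2,1}  Σφ=8+4+2+1+1=16
[q^17] φ(1)=1,φ(17)=16 ⇒ 17
d|18:{18,9,6,3,2,1}  Σφ=6+6+2+2+1+1=18
q^19  k|19↦φ(k): 19:18 1:1  a_19=19
d|20:{1,2,4,5,10,20}  Σφ=1+1+2+4+4+8=20

13, 14, 15, 16, 17, 18, 19, 20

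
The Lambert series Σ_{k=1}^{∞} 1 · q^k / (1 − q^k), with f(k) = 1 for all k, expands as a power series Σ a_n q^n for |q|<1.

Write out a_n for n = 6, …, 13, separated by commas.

[q^6] f(6)=1,f(3)=1,f(2)=1,f(1)=1 ⇒ 4
d|7:{7,1}  Σf=1+1=2
n=8: 8·1 4·2 2·4 1·8  f→[1+1+1+1]=4
n=9: 9·1 3·3 1·9  f→[1+1+1]=3
q^10  k|10↦f(k): 10:1 5:1 2:1 1:1  a_10=4
d|11:{11,1}  Σf=1+1=2
d|12:{1,2,3,4,6,12}  Σf=1+1+1+1+1+1=6
[q^13] f(13)=1,f(1)=1 ⇒ 2

4, 2, 4, 3, 4, 2, 6, 2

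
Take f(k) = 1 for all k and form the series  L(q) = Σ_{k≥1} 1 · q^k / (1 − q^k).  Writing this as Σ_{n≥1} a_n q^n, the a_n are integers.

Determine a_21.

[q^21] f(1)=1,f(3)=1,f(7)=1,f(21)=1 ⇒ 4

a_21 = 4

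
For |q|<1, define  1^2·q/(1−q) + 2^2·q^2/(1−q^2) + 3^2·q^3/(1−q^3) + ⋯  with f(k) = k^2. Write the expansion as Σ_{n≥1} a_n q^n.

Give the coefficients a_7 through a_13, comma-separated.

50, 85, 91, 130, 122, 210, 170

d|7:{1,7}  Σf=1+49=50
q^8  k|8↦f(k): 8:64 4:16 2:4 1:1  a_8=85
d|9:{9,3,1}  Σf=81+9+1=91
[q^10] f(1)=1,f(2)=4,f(5)=25,f(10)=100 ⇒ 130
n=11: 11·1 1·11  f→[121+1]=122
n=12: 1·12 2·6 3·4 4·3 6·2 12·1  f→[1+4+9+16+36+144]=210
d|13:{1,13}  Σf=1+169=170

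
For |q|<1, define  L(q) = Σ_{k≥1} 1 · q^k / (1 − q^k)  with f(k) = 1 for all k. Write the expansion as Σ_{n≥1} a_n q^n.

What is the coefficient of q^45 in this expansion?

a_45 = 6

[q^45] f(45)=1,f(15)=1,f(9)=1,f(5)=1,f(3)=1,f(1)=1 ⇒ 6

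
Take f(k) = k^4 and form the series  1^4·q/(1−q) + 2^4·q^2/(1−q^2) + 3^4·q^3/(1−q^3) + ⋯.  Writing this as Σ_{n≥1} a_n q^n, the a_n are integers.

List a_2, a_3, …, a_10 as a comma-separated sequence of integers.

17, 82, 273, 626, 1394, 2402, 4369, 6643, 10642

[q^2] f(1)=1,f(2)=16 ⇒ 17
d|3:{1,3}  Σf=1+81=82
n=4: 4·1 2·2 1·4  f→[256+16+1]=273
n=5: 1·5 5·1  f→[1+625]=626
q^6  k|6↦f(k): 6:1296 3:81 2:16 1:1  a_6=1394
q^7  k|7↦f(k): 7:2401 1:1  a_7=2402
n=8: 8·1 4·2 2·4 1·8  f→[4096+256+16+1]=4369
[q^9] f(9)=6561,f(3)=81,f(1)=1 ⇒ 6643
n=10: 10·1 5·2 2·5 1·10  f→[10000+625+16+1]=10642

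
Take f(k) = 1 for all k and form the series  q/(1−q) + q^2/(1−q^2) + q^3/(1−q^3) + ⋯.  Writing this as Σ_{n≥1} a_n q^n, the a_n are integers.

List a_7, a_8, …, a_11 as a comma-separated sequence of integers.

2, 4, 3, 4, 2

n=7: 1·7 7·1  f→[1+1]=2
[q^8] f(8)=1,f(4)=1,f(2)=1,f(1)=1 ⇒ 4
d|9:{9,3,1}  Σf=1+1+1=3
q^10  k|10↦f(k): 10:1 5:1 2:1 1:1  a_10=4
n=11: 11·1 1·11  f→[1+1]=2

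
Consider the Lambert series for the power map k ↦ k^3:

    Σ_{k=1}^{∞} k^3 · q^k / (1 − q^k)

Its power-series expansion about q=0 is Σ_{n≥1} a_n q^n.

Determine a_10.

n=10: 1·10 2·5 5·2 10·1  f→[1+8+125+1000]=1134

a_10 = 1134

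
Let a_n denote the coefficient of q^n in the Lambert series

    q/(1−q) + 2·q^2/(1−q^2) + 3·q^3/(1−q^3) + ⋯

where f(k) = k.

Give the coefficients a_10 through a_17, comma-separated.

18, 12, 28, 14, 24, 24, 31, 18

[q^10] f(10)=10,f(5)=5,f(2)=2,f(1)=1 ⇒ 18
n=11: 11·1 1·11  f→[11+1]=12
n=12: 12·1 6·2 4·3 3·4 2·6 1·12  f→[12+6+4+3+2+1]=28
n=13: 1·13 13·1  f→[1+13]=14
[q^14] f(14)=14,f(7)=7,f(2)=2,f(1)=1 ⇒ 24
d|15:{15,5,3,1}  Σf=15+5+3+1=24
q^16  k|16↦f(k): 16:16 8:8 4:4 2:2 1:1  a_16=31
d|17:{1,17}  Σf=1+17=18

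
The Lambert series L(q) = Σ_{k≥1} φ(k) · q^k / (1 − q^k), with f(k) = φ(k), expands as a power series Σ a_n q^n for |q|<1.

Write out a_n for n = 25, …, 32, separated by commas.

[q^25] φ(25)=20,φ(5)=4,φ(1)=1 ⇒ 25
q^26  k|26↦φ(k): 1:1 2:1 13:12 26:12  a_26=26
d|27:{27,9,3,1}  Σφ=18+6+2+1=27
n=28: 28·1 14·2 7·4 4·7 2·14 1·28  φ→[12+6+6+2+1+1]=28
d|29:{1,29}  Σφ=1+28=29
n=30: 1·30 2·15 3·10 5·6 6·5 10·3 15·2 30·1  φ→[1+1+2+4+2+4+8+8]=30
q^31  k|31↦φ(k): 1:1 31:30  a_31=31
[q^32] φ(1)=1,φ(2)=1,φ(4)=2,φ(8)=4,φ(16)=8,φ(32)=16 ⇒ 32

25, 26, 27, 28, 29, 30, 31, 32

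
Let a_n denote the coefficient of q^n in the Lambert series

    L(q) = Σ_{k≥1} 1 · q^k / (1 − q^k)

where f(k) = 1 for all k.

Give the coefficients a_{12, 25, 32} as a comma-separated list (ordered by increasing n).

d|12:{1,2,3,4,6,12}  Σf=1+1+1+1+1+1=6
d|25:{25,5,1}  Σf=1+1+1=3
d|32:{1,2,4,8,16,32}  Σf=1+1+1+1+1+1=6

6, 3, 6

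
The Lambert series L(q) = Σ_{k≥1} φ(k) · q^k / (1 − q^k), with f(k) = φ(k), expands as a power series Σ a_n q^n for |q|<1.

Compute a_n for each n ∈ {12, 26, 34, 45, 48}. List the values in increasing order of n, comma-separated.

[q^12] φ(12)=4,φ(6)=2,φ(4)=2,φ(3)=2,φ(2)=1,φ(1)=1 ⇒ 12
[q^26] φ(26)=12,φ(13)=12,φ(2)=1,φ(1)=1 ⇒ 26
n=34: 1·34 2·17 17·2 34·1  φ→[1+1+16+16]=34
n=45: 45·1 15·3 9·5 5·9 3·15 1·45  φ→[24+8+6+4+2+1]=45
q^48  k|48↦φ(k): 1:1 2:1 3:2 4:2 6:2 8:4 12:4 16:8 24:8 48:16  a_48=48

12, 26, 34, 45, 48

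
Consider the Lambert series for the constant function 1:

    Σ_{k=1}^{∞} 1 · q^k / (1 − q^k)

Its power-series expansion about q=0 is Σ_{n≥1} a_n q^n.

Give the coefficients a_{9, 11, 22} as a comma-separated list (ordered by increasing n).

3, 2, 4

q^9  k|9↦f(k): 9:1 3:1 1:1  a_9=3
n=11: 1·11 11·1  f→[1+1]=2
[q^22] f(22)=1,f(11)=1,f(2)=1,f(1)=1 ⇒ 4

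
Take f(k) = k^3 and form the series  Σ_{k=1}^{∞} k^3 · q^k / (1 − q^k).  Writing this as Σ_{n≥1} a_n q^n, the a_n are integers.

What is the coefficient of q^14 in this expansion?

d|14:{14,7,2,1}  Σf=2744+343+8+1=3096

a_14 = 3096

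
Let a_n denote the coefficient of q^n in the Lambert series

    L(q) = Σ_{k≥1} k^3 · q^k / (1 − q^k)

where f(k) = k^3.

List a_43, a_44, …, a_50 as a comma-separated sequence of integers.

q^43  k|43↦f(k): 1:1 43:79507  a_43=79508
n=44: 44·1 22·2 11·4 4·11 2·22 1·44  f→[85184+10648+1331+64+8+1]=97236
d|45:{1,3,5,9,15,45}  Σf=1+27+125+729+3375+91125=95382
d|46:{46,23,2,1}  Σf=97336+12167+8+1=109512
[q^47] f(1)=1,f(47)=103823 ⇒ 103824
n=48: 1·48 2·24 3·16 4·12 6·8 8·6 12·4 16·3 24·2 48·1  f→[1+8+27+64+216+512+1728+4096+13824+110592]=131068
[q^49] f(1)=1,f(7)=343,f(49)=117649 ⇒ 117993
q^50  k|50↦f(k): 1:1 2:8 5:125 10:1000 25:15625 50:125000  a_50=141759

79508, 97236, 95382, 109512, 103824, 131068, 117993, 141759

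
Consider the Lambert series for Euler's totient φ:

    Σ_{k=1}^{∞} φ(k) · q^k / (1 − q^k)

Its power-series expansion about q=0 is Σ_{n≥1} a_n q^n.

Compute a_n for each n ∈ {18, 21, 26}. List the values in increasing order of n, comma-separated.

q^18  k|18↦φ(k): 18:6 9:6 6:2 3:2 2:1 1:1  a_18=18
d|21:{1,3,7,21}  Σφ=1+2+6+12=21
n=26: 1·26 2·13 13·2 26·1  φ→[1+1+12+12]=26

18, 21, 26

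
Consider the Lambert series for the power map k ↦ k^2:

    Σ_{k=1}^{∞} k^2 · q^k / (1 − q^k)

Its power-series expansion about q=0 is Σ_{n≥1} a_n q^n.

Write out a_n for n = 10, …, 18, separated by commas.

130, 122, 210, 170, 250, 260, 341, 290, 455

[q^10] f(1)=1,f(2)=4,f(5)=25,f(10)=100 ⇒ 130
[q^11] f(11)=121,f(1)=1 ⇒ 122
n=12: 1·12 2·6 3·4 4·3 6·2 12·1  f→[1+4+9+16+36+144]=210
n=13: 13·1 1·13  f→[169+1]=170
n=14: 1·14 2·7 7·2 14·1  f→[1+4+49+196]=250
q^15  k|15↦f(k): 15:225 5:25 3:9 1:1  a_15=260
q^16  k|16↦f(k): 16:256 8:64 4:16 2:4 1:1  a_16=341
n=17: 17·1 1·17  f→[289+1]=290
d|18:{18,9,6,3,2,1}  Σf=324+81+36+9+4+1=455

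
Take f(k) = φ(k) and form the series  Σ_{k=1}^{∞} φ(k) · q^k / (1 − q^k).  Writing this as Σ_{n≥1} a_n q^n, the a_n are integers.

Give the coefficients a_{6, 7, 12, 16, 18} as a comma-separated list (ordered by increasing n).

d|6:{6,3,2,1}  Σφ=2+2+1+1=6
d|7:{7,1}  Σφ=6+1=7
q^12  k|12↦φ(k): 12:4 6:2 4:2 3:2 2:1 1:1  a_12=12
q^16  k|16↦φ(k): 1:1 2:1 4:2 8:4 16:8  a_16=16
n=18: 18·1 9·2 6·3 3·6 2·9 1·18  φ→[6+6+2+2+1+1]=18

6, 7, 12, 16, 18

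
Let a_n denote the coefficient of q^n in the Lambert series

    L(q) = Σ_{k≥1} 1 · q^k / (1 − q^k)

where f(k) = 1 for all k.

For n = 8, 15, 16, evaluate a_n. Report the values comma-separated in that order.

[q^8] f(8)=1,f(4)=1,f(2)=1,f(1)=1 ⇒ 4
n=15: 15·1 5·3 3·5 1·15  f→[1+1+1+1]=4
d|16:{16,8,4,2,1}  Σf=1+1+1+1+1=5

4, 4, 5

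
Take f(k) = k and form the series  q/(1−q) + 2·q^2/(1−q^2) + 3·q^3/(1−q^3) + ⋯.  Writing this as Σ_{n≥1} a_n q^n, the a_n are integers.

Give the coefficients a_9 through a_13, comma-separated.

n=9: 1·9 3·3 9·1  f→[1+3+9]=13
n=10: 1·10 2·5 5·2 10·1  f→[1+2+5+10]=18
[q^11] f(1)=1,f(11)=11 ⇒ 12
n=12: 12·1 6·2 4·3 3·4 2·6 1·12  f→[12+6+4+3+2+1]=28
[q^13] f(1)=1,f(13)=13 ⇒ 14

13, 18, 12, 28, 14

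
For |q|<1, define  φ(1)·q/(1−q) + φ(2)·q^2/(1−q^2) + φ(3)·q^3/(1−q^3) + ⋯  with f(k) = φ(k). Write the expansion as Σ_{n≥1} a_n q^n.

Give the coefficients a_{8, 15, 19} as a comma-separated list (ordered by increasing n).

q^8  k|8↦φ(k): 8:4 4:2 2:1 1:1  a_8=8
n=15: 1·15 3·5 5·3 15·1  φ→[1+2+4+8]=15
q^19  k|19↦φ(k): 19:18 1:1  a_19=19

8, 15, 19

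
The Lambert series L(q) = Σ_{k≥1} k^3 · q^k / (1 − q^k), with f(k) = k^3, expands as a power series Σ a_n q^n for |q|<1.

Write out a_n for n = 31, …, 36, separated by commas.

29792, 37449, 37296, 44226, 43344, 55261

n=31: 31·1 1·31  f→[29791+1]=29792
d|32:{1,2,4,8,16,32}  Σf=1+8+64+512+4096+32768=37449
n=33: 1·33 3·11 11·3 33·1  f→[1+27+1331+35937]=37296
n=34: 34·1 17·2 2·17 1·34  f→[39304+4913+8+1]=44226
q^35  k|35↦f(k): 1:1 5:125 7:343 35:42875  a_35=43344
n=36: 36·1 18·2 12·3 9·4 6·6 4·9 3·12 2·18 1·36  f→[46656+5832+1728+729+216+64+27+8+1]=55261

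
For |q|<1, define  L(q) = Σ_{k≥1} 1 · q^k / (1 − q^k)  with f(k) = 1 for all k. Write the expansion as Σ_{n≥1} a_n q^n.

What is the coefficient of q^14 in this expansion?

a_14 = 4

n=14: 1·14 2·7 7·2 14·1  f→[1+1+1+1]=4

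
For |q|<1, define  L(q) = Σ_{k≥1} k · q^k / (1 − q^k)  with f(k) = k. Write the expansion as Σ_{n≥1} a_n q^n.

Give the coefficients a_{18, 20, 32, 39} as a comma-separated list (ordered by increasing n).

39, 42, 63, 56

d|18:{1,2,3,6,9,18}  Σf=1+2+3+6+9+18=39
q^20  k|20↦f(k): 20:20 10:10 5:5 4:4 2:2 1:1  a_20=42
[q^32] f(1)=1,f(2)=2,f(4)=4,f(8)=8,f(16)=16,f(32)=32 ⇒ 63
q^39  k|39↦f(k): 39:39 13:13 3:3 1:1  a_39=56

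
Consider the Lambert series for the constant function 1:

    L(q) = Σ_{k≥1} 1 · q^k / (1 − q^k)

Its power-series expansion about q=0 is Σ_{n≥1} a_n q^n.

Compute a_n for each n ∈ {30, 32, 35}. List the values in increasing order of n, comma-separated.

8, 6, 4

n=30: 30·1 15·2 10·3 6·5 5·6 3·10 2·15 1·30  f→[1+1+1+1+1+1+1+1]=8
d|32:{32,16,8,4,2,1}  Σf=1+1+1+1+1+1=6
d|35:{35,7,5,1}  Σf=1+1+1+1=4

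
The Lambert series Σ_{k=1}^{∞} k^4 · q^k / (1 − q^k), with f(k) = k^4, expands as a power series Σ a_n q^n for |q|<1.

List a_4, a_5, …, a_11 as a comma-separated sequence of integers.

d|4:{4,2,1}  Σf=256+16+1=273
n=5: 5·1 1·5  f→[625+1]=626
d|6:{6,3,2,1}  Σf=1296+81+16+1=1394
q^7  k|7↦f(k): 1:1 7:2401  a_7=2402
d|8:{1,2,4,8}  Σf=1+16+256+4096=4369
[q^9] f(1)=1,f(3)=81,f(9)=6561 ⇒ 6643
n=10: 10·1 5·2 2·5 1·10  f→[10000+625+16+1]=10642
[q^11] f(11)=14641,f(1)=1 ⇒ 14642

273, 626, 1394, 2402, 4369, 6643, 10642, 14642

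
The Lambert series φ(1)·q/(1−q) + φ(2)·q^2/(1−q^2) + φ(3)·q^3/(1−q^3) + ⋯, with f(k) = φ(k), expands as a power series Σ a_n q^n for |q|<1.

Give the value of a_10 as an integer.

n=10: 10·1 5·2 2·5 1·10  φ→[4+4+1+1]=10

a_10 = 10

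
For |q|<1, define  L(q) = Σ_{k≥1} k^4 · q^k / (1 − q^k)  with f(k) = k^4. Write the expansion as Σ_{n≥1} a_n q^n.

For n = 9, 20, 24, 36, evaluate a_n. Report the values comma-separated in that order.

[q^9] f(9)=6561,f(3)=81,f(1)=1 ⇒ 6643
d|20:{1,2,4,5,10,20}  Σf=1+16+256+625+10000+160000=170898
d|24:{24,12,8,6,4,3,2,1}  Σf=331776+20736+4096+1296+256+81+16+1=358258
[q^36] f(36)=1679616,f(18)=104976,f(12)=20736,f(9)=6561,f(6)=1296,f(4)=256,f(3)=81,f(2)=16,f(1)=1 ⇒ 1813539

6643, 170898, 358258, 1813539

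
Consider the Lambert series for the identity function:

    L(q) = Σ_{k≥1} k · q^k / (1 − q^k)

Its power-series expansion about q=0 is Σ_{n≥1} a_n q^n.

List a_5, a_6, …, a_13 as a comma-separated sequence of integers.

d|5:{5,1}  Σf=5+1=6
q^6  k|6↦f(k): 6:6 3:3 2:2 1:1  a_6=12
q^7  k|7↦f(k): 1:1 7:7  a_7=8
q^8  k|8↦f(k): 1:1 2:2 4:4 8:8  a_8=15
n=9: 1·9 3·3 9·1  f→[1+3+9]=13
[q^10] f(1)=1,f(2)=2,f(5)=5,f(10)=10 ⇒ 18
[q^11] f(11)=11,f(1)=1 ⇒ 12
n=12: 12·1 6·2 4·3 3·4 2·6 1·12  f→[12+6+4+3+2+1]=28
n=13: 1·13 13·1  f→[1+13]=14

6, 12, 8, 15, 13, 18, 12, 28, 14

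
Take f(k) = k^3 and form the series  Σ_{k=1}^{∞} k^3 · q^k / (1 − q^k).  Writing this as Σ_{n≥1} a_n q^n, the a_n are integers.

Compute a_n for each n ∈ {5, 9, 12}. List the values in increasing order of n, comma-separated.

n=5: 5·1 1·5  f→[125+1]=126
[q^9] f(9)=729,f(3)=27,f(1)=1 ⇒ 757
n=12: 1·12 2·6 3·4 4·3 6·2 12·1  f→[1+8+27+64+216+1728]=2044

126, 757, 2044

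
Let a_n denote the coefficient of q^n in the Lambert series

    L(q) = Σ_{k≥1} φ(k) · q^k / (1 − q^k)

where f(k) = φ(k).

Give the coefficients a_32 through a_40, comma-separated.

q^32  k|32↦φ(k): 32:16 16:8 8:4 4:2 2:1 1:1  a_32=32
q^33  k|33↦φ(k): 33:20 11:10 3:2 1:1  a_33=33
q^34  k|34↦φ(k): 1:1 2:1 17:16 34:16  a_34=34
d|35:{35,7,5,1}  Σφ=24+6+4+1=35
[q^36] φ(1)=1,φ(2)=1,φ(3)=2,φ(4)=2,φ(6)=2,φ(9)=6,φ(12)=4,φ(18)=6,φ(36)=12 ⇒ 36
q^37  k|37↦φ(k): 1:1 37:36  a_37=37
d|38:{1,2,19,38}  Σφ=1+1+18+18=38
q^39  k|39↦φ(k): 1:1 3:2 13:12 39:24  a_39=39
q^40  k|40↦φ(k): 1:1 2:1 4:2 5:4 8:4 10:4 20:8 40:16  a_40=40

32, 33, 34, 35, 36, 37, 38, 39, 40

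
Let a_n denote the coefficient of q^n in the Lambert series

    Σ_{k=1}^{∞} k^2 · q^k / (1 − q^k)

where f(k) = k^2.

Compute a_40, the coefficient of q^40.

n=40: 1·40 2·20 4·10 5·8 8·5 10·4 20·2 40·1  f→[1+4+16+25+64+100+400+1600]=2210

a_40 = 2210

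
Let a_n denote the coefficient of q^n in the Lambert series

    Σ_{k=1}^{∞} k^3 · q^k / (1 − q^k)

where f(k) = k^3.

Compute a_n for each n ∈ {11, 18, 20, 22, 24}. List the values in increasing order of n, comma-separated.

d|11:{1,11}  Σf=1+1331=1332
n=18: 18·1 9·2 6·3 3·6 2·9 1·18  f→[5832+729+216+27+8+1]=6813
d|20:{1,2,4,5,10,20}  Σf=1+8+64+125+1000+8000=9198
q^22  k|22↦f(k): 22:10648 11:1331 2:8 1:1  a_22=11988
q^24  k|24↦f(k): 1:1 2:8 3:27 4:64 6:216 8:512 12:1728 24:13824  a_24=16380

1332, 6813, 9198, 11988, 16380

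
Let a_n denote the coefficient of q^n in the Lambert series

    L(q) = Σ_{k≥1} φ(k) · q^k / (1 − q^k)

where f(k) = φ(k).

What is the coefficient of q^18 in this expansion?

n=18: 1·18 2·9 3·6 6·3 9·2 18·1  φ→[1+1+2+2+6+6]=18

a_18 = 18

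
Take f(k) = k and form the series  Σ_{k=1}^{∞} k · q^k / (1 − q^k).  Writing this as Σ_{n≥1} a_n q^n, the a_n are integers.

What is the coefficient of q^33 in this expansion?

a_33 = 48

[q^33] f(33)=33,f(11)=11,f(3)=3,f(1)=1 ⇒ 48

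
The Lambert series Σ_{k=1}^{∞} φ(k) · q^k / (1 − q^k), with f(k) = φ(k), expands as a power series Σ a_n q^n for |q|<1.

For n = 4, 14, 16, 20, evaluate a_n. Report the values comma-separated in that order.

d|4:{4,2,1}  Σφ=2+1+1=4
d|14:{1,2,7,14}  Σφ=1+1+6+6=14
q^16  k|16↦φ(k): 16:8 8:4 4:2 2:1 1:1  a_16=16
q^20  k|20↦φ(k): 1:1 2:1 4:2 5:4 10:4 20:8  a_20=20

4, 14, 16, 20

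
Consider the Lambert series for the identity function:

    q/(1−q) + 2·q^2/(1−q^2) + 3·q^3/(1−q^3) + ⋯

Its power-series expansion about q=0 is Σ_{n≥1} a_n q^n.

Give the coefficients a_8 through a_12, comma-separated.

15, 13, 18, 12, 28

[q^8] f(1)=1,f(2)=2,f(4)=4,f(8)=8 ⇒ 15
n=9: 1·9 3·3 9·1  f→[1+3+9]=13
q^10  k|10↦f(k): 10:10 5:5 2:2 1:1  a_10=18
d|11:{1,11}  Σf=1+11=12
n=12: 1·12 2·6 3·4 4·3 6·2 12·1  f→[1+2+3+4+6+12]=28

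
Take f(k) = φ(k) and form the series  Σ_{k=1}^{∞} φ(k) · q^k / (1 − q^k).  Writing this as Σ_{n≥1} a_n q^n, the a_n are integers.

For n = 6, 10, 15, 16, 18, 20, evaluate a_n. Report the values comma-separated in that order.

n=6: 6·1 3·2 2·3 1·6  φ→[2+2+1+1]=6
d|10:{1,2,5,10}  Σφ=1+1+4+4=10
d|15:{15,5,3,1}  Σφ=8+4+2+1=15
d|16:{16,8,4,2,1}  Σφ=8+4+2+1+1=16
q^18  k|18↦φ(k): 1:1 2:1 3:2 6:2 9:6 18:6  a_18=18
q^20  k|20↦φ(k): 20:8 10:4 5:4 4:2 2:1 1:1  a_20=20

6, 10, 15, 16, 18, 20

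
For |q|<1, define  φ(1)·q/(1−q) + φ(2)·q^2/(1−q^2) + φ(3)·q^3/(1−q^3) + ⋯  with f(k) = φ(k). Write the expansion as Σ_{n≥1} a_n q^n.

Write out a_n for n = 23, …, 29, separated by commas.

q^23  k|23↦φ(k): 1:1 23:22  a_23=23
q^24  k|24↦φ(k): 1:1 2:1 3:2 4:2 6:2 8:4 12:4 24:8  a_24=24
n=25: 25·1 5·5 1·25  φ→[20+4+1]=25
[q^26] φ(26)=12,φ(13)=12,φ(2)=1,φ(1)=1 ⇒ 26
d|27:{1,3,9,27}  Σφ=1+2+6+18=27
n=28: 1·28 2·14 4·7 7·4 14·2 28·1  φ→[1+1+2+6+6+12]=28
[q^29] φ(29)=28,φ(1)=1 ⇒ 29

23, 24, 25, 26, 27, 28, 29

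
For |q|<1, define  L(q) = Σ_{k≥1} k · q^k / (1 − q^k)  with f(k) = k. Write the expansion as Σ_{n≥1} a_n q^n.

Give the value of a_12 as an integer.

a_12 = 28

q^12  k|12↦f(k): 1:1 2:2 3:3 4:4 6:6 12:12  a_12=28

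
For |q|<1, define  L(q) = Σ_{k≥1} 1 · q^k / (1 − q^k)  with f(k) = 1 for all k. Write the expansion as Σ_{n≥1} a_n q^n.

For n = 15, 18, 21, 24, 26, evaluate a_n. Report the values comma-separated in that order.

4, 6, 4, 8, 4

n=15: 1·15 3·5 5·3 15·1  f→[1+1+1+1]=4
n=18: 18·1 9·2 6·3 3·6 2·9 1·18  f→[1+1+1+1+1+1]=6
q^21  k|21↦f(k): 21:1 7:1 3:1 1:1  a_21=4
d|24:{1,2,3,4,6,8,12,24}  Σf=1+1+1+1+1+1+1+1=8
d|26:{1,2,13,26}  Σf=1+1+1+1=4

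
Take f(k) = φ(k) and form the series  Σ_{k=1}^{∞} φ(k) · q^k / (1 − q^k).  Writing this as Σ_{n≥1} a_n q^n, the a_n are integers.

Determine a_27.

[q^27] φ(1)=1,φ(3)=2,φ(9)=6,φ(27)=18 ⇒ 27

a_27 = 27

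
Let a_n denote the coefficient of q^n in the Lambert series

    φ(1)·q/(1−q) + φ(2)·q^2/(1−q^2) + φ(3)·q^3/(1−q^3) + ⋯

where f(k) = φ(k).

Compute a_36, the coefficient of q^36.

q^36  k|36↦φ(k): 1:1 2:1 3:2 4:2 6:2 9:6 12:4 18:6 36:12  a_36=36

a_36 = 36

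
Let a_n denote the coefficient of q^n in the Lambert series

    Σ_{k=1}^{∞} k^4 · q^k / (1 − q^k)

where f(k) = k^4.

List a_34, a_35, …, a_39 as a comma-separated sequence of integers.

d|34:{1,2,17,34}  Σf=1+16+83521+1336336=1419874
[q^35] f(1)=1,f(5)=625,f(7)=2401,f(35)=1500625 ⇒ 1503652
n=36: 1·36 2·18 3·12 4·9 6·6 9·4 12·3 18·2 36·1  f→[1+16+81+256+1296+6561+20736+104976+1679616]=1813539
q^37  k|37↦f(k): 1:1 37:1874161  a_37=1874162
n=38: 38·1 19·2 2·19 1·38  f→[2085136+130321+16+1]=2215474
d|39:{39,13,3,1}  Σf=2313441+28561+81+1=2342084

1419874, 1503652, 1813539, 1874162, 2215474, 2342084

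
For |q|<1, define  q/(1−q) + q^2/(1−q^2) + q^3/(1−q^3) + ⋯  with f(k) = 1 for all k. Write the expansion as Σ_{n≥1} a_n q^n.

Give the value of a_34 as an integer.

a_34 = 4

d|34:{34,17,2,1}  Σf=1+1+1+1=4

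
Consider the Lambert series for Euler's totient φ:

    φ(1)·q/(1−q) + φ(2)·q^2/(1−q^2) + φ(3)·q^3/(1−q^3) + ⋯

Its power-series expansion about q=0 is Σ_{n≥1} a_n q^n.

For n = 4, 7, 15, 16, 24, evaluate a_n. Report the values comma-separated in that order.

q^4  k|4↦φ(k): 1:1 2:1 4:2  a_4=4
n=7: 7·1 1·7  φ→[6+1]=7
q^15  k|15↦φ(k): 15:8 5:4 3:2 1:1  a_15=15
[q^16] φ(16)=8,φ(8)=4,φ(4)=2,φ(2)=1,φ(1)=1 ⇒ 16
q^24  k|24↦φ(k): 24:8 12:4 8:4 6:2 4:2 3:2 2:1 1:1  a_24=24

4, 7, 15, 16, 24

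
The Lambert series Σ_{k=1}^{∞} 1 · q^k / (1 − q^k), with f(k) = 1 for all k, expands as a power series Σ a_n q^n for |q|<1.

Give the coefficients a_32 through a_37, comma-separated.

6, 4, 4, 4, 9, 2

[q^32] f(32)=1,f(16)=1,f(8)=1,f(4)=1,f(2)=1,f(1)=1 ⇒ 6
n=33: 33·1 11·3 3·11 1·33  f→[1+1+1+1]=4
d|34:{1,2,17,34}  Σf=1+1+1+1=4
q^35  k|35↦f(k): 35:1 7:1 5:1 1:1  a_35=4
q^36  k|36↦f(k): 36:1 18:1 12:1 9:1 6:1 4:1 3:1 2:1 1:1  a_36=9
q^37  k|37↦f(k): 1:1 37:1  a_37=2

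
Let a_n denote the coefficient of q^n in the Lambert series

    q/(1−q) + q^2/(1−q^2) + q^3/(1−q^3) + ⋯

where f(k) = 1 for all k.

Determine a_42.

a_42 = 8

[q^42] f(1)=1,f(2)=1,f(3)=1,f(6)=1,f(7)=1,f(14)=1,f(21)=1,f(42)=1 ⇒ 8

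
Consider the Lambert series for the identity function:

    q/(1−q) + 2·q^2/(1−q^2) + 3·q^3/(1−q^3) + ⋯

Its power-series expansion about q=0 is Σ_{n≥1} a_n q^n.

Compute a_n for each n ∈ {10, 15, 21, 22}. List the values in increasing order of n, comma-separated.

18, 24, 32, 36

d|10:{1,2,5,10}  Σf=1+2+5+10=18
[q^15] f(1)=1,f(3)=3,f(5)=5,f(15)=15 ⇒ 24
[q^21] f(21)=21,f(7)=7,f(3)=3,f(1)=1 ⇒ 32
n=22: 22·1 11·2 2·11 1·22  f→[22+11+2+1]=36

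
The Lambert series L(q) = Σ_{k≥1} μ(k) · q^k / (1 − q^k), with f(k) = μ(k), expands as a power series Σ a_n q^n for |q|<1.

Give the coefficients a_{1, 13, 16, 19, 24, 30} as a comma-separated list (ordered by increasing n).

[q^1] μ(1)=1 ⇒ 1
n=13: 13·1 1·13  μ→[(-1)+1]=0
d|16:{16,8,4,2,1}  Σμ=0+0+0+(-1)+1=0
[q^19] μ(19)=-1,μ(1)=1 ⇒ 0
n=24: 24·1 12·2 8·3 6·4 4·6 3·8 2·12 1·24  μ→[0+0+0+1+0+(-1)+(-1)+1]=0
[q^30] μ(30)=-1,μ(15)=1,μ(10)=1,μ(6)=1,μ(5)=-1,μ(3)=-1,μ(2)=-1,μ(1)=1 ⇒ 0

1, 0, 0, 0, 0, 0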